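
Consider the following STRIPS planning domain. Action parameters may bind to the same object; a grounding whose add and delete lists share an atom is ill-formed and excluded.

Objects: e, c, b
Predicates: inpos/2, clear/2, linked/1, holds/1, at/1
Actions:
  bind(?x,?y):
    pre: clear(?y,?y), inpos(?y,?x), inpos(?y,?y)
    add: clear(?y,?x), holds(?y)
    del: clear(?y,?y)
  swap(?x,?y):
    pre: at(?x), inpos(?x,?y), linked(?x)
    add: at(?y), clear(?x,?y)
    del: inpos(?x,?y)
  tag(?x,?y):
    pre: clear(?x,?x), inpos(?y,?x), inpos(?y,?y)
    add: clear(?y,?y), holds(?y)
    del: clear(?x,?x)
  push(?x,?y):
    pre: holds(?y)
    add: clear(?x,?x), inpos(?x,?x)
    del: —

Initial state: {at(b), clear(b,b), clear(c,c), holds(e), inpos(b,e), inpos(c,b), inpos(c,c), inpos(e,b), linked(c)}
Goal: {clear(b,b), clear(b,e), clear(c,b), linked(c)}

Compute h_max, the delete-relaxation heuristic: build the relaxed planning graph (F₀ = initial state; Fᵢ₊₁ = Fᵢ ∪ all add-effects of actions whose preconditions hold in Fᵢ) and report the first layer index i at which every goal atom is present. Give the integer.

F0 = init (9 atoms)
F1 = F0 ∪ {clear(c,b), clear(e,e), holds(c), inpos(b,b), inpos(e,e)}  (14 atoms)
F2 = F1 ∪ {clear(b,e), clear(e,b), holds(b)}  (17 atoms)
goal ⊆ F2  ⇒  h_max = 2

2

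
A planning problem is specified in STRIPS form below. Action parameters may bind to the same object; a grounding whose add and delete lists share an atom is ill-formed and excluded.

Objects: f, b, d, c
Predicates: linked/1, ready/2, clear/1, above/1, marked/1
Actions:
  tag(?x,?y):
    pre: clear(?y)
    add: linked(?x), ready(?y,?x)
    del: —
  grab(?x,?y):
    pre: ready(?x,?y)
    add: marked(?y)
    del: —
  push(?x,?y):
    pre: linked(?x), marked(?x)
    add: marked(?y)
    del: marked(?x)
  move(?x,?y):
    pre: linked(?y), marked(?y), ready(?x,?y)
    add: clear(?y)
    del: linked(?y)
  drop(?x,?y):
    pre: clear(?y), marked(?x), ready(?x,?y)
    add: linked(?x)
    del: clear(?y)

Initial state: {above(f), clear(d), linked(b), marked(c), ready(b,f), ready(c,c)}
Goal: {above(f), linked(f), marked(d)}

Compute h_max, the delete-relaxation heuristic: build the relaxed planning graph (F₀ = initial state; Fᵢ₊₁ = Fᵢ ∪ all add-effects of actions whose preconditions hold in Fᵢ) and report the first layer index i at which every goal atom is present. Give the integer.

F0 = init (6 atoms)
F1 = F0 ∪ {linked(c), linked(d), linked(f), marked(f), ready(d,b), ready(d,c), ready(d,d), ready(d,f)}  (14 atoms)
F2 = F1 ∪ {clear(c), clear(f), marked(b), marked(d)}  (18 atoms)
goal ⊆ F2  ⇒  h_max = 2

2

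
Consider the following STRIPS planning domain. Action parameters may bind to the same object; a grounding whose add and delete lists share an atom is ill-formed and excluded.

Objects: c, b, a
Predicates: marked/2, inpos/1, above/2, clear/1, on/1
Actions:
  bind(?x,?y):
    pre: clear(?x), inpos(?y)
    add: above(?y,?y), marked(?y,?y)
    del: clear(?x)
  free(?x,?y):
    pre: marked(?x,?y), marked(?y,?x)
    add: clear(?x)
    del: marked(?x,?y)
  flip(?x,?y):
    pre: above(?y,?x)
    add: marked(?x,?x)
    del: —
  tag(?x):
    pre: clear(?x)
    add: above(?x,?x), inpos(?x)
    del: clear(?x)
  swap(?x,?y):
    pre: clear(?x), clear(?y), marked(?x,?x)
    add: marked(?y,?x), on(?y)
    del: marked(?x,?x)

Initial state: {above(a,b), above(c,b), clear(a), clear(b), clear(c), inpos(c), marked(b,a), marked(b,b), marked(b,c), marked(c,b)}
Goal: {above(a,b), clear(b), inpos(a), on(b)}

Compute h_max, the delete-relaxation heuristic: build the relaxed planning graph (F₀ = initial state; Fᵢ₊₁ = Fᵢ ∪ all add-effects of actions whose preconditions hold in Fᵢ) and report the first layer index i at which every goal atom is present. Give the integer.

F0 = init (10 atoms)
F1 = F0 ∪ {above(a,a), above(b,b), above(c,c), inpos(a), inpos(b), marked(a,b), marked(c,c), on(a), on(c)}  (19 atoms)
F2 = F1 ∪ {marked(a,a), marked(a,c), on(b)}  (22 atoms)
goal ⊆ F2  ⇒  h_max = 2

2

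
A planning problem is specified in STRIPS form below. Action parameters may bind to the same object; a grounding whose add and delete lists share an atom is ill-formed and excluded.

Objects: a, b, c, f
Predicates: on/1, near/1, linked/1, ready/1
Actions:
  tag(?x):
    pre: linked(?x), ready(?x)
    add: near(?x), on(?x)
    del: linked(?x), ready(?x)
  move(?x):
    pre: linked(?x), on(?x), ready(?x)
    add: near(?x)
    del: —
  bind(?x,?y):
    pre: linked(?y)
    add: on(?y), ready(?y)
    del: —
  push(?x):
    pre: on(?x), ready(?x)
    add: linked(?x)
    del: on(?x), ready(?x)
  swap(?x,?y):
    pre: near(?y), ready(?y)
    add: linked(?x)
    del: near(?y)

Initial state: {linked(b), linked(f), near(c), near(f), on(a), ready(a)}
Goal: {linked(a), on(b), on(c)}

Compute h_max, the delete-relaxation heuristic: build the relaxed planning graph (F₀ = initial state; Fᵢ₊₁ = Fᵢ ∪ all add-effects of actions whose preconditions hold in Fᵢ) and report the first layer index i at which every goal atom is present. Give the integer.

3

F0 = init (6 atoms)
F1 = F0 ∪ {linked(a), on(b), on(f), ready(b), ready(f)}  (11 atoms)
F2 = F1 ∪ {linked(c), near(a), near(b)}  (14 atoms)
F3 = F2 ∪ {on(c), ready(c)}  (16 atoms)
goal ⊆ F3  ⇒  h_max = 3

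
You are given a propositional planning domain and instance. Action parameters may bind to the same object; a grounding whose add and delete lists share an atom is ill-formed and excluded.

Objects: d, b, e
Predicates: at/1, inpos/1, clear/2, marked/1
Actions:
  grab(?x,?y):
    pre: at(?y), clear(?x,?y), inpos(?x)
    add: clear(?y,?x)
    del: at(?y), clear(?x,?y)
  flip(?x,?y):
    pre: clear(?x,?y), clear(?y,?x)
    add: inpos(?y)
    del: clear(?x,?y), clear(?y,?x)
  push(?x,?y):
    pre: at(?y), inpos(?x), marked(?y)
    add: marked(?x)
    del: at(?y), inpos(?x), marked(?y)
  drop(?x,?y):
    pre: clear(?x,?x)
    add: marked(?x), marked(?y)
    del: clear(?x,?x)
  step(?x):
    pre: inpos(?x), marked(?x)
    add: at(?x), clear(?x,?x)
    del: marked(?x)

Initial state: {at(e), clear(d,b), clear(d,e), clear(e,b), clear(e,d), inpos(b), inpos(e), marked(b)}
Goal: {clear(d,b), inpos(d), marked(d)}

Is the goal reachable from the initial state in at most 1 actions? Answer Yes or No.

No

1. flip(e,d)  →  {at(e), clear(d,b), clear(e,b), inpos(b), inpos(d), inpos(e), marked(b)}
2. step(b)  →  {at(b), at(e), clear(b,b), clear(d,b), clear(e,b), inpos(b), inpos(d), inpos(e)}
3. drop(b,d)  →  {at(b), at(e), clear(d,b), clear(e,b), inpos(b), inpos(d), inpos(e), marked(b), marked(d)}
optimal plan length = 3; 3 > 1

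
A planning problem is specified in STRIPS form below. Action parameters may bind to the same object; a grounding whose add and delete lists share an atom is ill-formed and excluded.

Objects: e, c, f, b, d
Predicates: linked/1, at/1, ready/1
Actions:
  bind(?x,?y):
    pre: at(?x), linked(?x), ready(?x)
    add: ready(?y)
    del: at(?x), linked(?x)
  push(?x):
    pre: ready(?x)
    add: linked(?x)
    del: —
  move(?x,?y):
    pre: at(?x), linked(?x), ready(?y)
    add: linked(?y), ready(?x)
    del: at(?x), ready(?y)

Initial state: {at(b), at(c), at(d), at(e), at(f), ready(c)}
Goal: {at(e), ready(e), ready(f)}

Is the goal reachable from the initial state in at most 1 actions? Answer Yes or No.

No

1. push(c)  →  {at(b), at(c), at(d), at(e), at(f), linked(c), ready(c)}
2. bind(c,f)  →  {at(b), at(d), at(e), at(f), ready(c), ready(f)}
3. push(f)  →  {at(b), at(d), at(e), at(f), linked(f), ready(c), ready(f)}
4. bind(f,e)  →  {at(b), at(d), at(e), ready(c), ready(e), ready(f)}
optimal plan length = 4; 4 > 1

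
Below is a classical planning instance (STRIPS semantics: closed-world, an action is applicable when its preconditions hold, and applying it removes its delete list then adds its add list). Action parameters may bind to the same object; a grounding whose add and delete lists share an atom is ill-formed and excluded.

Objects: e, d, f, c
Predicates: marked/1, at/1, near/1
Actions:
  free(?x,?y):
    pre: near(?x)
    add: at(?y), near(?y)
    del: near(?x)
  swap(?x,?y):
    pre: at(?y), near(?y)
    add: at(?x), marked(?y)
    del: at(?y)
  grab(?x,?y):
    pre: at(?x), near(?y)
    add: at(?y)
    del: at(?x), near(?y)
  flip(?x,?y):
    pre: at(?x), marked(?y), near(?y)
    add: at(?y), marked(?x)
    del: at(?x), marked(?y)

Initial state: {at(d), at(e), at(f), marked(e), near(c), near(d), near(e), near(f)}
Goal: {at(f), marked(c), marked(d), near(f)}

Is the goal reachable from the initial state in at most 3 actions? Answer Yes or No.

1. swap(c,d)  →  {at(c), at(e), at(f), marked(d), marked(e), near(c), near(d), near(e), near(f)}
2. swap(e,c)  →  {at(e), at(f), marked(c), marked(d), marked(e), near(c), near(d), near(e), near(f)}
optimal plan length = 2; 2 ≤ 3

Yes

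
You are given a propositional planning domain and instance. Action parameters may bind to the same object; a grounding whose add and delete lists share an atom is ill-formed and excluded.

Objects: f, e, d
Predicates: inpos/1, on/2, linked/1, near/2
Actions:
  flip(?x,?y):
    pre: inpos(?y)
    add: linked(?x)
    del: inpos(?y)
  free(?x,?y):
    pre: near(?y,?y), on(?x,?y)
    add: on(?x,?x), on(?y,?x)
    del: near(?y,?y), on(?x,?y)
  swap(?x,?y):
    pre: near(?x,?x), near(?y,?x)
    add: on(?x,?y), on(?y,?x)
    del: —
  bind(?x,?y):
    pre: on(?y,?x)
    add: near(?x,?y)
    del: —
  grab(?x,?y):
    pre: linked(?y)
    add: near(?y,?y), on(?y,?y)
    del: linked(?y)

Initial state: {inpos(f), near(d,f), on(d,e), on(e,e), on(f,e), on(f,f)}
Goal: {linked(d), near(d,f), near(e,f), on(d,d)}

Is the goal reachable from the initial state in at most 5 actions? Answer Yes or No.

1. flip(d,f)  →  {linked(d), near(d,f), on(d,e), on(e,e), on(f,e), on(f,f)}
2. bind(e,f)  →  {linked(d), near(d,f), near(e,f), on(d,e), on(e,e), on(f,e), on(f,f)}
3. bind(e,e)  →  {linked(d), near(d,f), near(e,e), near(e,f), on(d,e), on(e,e), on(f,e), on(f,f)}
4. free(d,e)  →  {linked(d), near(d,f), near(e,f), on(d,d), on(e,d), on(e,e), on(f,e), on(f,f)}
optimal plan length = 4; 4 ≤ 5

Yes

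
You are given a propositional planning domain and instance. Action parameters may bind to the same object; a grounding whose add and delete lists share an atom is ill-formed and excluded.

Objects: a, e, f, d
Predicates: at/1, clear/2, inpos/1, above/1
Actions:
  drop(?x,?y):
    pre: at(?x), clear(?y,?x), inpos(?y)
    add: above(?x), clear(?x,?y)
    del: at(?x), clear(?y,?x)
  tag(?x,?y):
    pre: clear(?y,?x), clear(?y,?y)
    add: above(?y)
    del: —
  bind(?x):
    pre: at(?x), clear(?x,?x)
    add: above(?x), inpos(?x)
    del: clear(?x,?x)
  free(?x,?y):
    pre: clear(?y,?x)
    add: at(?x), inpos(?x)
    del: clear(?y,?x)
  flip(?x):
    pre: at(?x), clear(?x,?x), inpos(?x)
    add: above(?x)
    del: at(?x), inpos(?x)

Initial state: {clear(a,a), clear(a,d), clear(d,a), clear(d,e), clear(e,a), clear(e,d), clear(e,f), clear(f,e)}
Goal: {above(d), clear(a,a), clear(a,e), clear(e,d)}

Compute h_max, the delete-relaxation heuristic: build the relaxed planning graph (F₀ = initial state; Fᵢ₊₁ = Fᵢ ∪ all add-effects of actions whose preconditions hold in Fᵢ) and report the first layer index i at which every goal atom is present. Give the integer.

F0 = init (8 atoms)
F1 = F0 ∪ {above(a), at(a), at(d), at(e), at(f), inpos(a), inpos(d), inpos(e), inpos(f)}  (17 atoms)
F2 = F1 ∪ {above(d), above(e), above(f), clear(a,e)}  (21 atoms)
goal ⊆ F2  ⇒  h_max = 2

2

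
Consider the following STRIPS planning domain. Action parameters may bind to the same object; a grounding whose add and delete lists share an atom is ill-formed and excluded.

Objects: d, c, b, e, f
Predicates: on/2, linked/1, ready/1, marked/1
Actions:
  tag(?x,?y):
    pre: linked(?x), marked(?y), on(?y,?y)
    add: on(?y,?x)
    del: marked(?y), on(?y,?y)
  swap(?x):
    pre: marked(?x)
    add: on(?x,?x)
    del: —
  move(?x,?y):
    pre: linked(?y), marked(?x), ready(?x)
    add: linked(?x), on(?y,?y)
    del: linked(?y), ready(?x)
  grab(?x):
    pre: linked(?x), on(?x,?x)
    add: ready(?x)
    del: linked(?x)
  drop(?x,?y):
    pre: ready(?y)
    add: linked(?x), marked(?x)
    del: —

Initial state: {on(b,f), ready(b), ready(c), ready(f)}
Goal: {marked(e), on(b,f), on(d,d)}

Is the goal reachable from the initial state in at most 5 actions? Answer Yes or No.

1. drop(d,c)  →  {linked(d), marked(d), on(b,f), ready(b), ready(c), ready(f)}
2. swap(d)  →  {linked(d), marked(d), on(b,f), on(d,d), ready(b), ready(c), ready(f)}
3. drop(e,c)  →  {linked(d), linked(e), marked(d), marked(e), on(b,f), on(d,d), ready(b), ready(c), ready(f)}
optimal plan length = 3; 3 ≤ 5

Yes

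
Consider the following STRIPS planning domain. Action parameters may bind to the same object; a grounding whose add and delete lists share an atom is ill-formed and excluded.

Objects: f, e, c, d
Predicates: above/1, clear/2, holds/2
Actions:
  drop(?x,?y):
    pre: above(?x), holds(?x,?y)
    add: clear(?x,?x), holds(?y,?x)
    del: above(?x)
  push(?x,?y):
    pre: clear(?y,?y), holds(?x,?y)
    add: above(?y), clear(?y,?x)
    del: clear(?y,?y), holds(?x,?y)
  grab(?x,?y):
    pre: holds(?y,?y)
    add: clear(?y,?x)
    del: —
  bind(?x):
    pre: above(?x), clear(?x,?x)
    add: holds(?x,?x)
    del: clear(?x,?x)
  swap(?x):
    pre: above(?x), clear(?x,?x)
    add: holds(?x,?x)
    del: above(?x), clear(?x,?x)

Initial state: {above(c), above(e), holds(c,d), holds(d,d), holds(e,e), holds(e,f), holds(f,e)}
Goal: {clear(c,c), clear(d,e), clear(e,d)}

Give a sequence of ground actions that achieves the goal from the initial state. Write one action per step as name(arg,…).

1. drop(c,d)  →  {above(e), clear(c,c), holds(c,d), holds(d,c), holds(d,d), holds(e,e), holds(e,f), holds(f,e)}
2. grab(e,d)  →  {above(e), clear(c,c), clear(d,e), holds(c,d), holds(d,c), holds(d,d), holds(e,e), holds(e,f), holds(f,e)}
3. grab(d,e)  →  {above(e), clear(c,c), clear(d,e), clear(e,d), holds(c,d), holds(d,c), holds(d,d), holds(e,e), holds(e,f), holds(f,e)}

drop(c,d); grab(e,d); grab(d,e)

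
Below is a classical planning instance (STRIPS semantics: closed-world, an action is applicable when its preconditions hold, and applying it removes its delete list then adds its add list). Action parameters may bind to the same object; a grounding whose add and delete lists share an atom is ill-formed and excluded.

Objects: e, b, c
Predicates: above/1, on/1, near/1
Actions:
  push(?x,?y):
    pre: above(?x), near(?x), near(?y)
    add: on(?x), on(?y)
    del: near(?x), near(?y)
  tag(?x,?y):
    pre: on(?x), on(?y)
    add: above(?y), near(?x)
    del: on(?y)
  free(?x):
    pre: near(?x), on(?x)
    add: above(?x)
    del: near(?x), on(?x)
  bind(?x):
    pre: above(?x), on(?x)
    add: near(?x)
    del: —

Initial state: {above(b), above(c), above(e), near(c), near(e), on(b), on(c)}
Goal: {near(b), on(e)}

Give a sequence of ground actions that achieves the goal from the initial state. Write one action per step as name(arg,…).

push(e,e); tag(b,b)

1. push(e,e)  →  {above(b), above(c), above(e), near(c), on(b), on(c), on(e)}
2. tag(b,b)  →  {above(b), above(c), above(e), near(b), near(c), on(c), on(e)}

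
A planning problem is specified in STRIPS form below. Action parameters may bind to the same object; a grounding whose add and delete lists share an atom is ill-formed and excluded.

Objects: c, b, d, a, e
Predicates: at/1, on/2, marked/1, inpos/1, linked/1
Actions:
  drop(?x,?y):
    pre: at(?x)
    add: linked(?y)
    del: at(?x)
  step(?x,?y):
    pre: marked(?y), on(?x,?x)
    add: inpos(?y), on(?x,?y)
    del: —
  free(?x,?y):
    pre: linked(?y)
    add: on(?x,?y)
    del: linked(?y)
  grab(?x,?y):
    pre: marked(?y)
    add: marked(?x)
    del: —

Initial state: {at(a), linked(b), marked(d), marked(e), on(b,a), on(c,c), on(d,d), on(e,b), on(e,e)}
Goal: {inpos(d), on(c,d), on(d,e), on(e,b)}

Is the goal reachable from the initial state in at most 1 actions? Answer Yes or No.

1. step(c,d)  →  {at(a), inpos(d), linked(b), marked(d), marked(e), on(b,a), on(c,c), on(c,d), on(d,d), on(e,b), on(e,e)}
2. step(d,e)  →  {at(a), inpos(d), inpos(e), linked(b), marked(d), marked(e), on(b,a), on(c,c), on(c,d), on(d,d), on(d,e), on(e,b), on(e,e)}
optimal plan length = 2; 2 > 1

No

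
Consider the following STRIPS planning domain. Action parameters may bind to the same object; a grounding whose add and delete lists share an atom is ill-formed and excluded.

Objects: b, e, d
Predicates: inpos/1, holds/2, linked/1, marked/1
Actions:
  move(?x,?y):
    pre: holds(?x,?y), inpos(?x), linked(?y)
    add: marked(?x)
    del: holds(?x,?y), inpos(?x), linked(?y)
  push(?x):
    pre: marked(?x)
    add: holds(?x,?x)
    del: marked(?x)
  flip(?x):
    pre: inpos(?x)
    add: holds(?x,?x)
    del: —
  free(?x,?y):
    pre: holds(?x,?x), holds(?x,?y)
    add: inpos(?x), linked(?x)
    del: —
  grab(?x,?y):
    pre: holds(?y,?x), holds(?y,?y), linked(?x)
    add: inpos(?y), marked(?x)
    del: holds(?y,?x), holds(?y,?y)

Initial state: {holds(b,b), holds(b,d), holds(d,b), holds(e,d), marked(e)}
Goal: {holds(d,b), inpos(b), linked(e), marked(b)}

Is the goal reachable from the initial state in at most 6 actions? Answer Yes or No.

1. push(e)  →  {holds(b,b), holds(b,d), holds(d,b), holds(e,d), holds(e,e)}
2. free(b,b)  →  {holds(b,b), holds(b,d), holds(d,b), holds(e,d), holds(e,e), inpos(b), linked(b)}
3. free(e,e)  →  {holds(b,b), holds(b,d), holds(d,b), holds(e,d), holds(e,e), inpos(b), inpos(e), linked(b), linked(e)}
4. grab(b,b)  →  {holds(b,d), holds(d,b), holds(e,d), holds(e,e), inpos(b), inpos(e), linked(b), linked(e), marked(b)}
optimal plan length = 4; 4 ≤ 6

Yes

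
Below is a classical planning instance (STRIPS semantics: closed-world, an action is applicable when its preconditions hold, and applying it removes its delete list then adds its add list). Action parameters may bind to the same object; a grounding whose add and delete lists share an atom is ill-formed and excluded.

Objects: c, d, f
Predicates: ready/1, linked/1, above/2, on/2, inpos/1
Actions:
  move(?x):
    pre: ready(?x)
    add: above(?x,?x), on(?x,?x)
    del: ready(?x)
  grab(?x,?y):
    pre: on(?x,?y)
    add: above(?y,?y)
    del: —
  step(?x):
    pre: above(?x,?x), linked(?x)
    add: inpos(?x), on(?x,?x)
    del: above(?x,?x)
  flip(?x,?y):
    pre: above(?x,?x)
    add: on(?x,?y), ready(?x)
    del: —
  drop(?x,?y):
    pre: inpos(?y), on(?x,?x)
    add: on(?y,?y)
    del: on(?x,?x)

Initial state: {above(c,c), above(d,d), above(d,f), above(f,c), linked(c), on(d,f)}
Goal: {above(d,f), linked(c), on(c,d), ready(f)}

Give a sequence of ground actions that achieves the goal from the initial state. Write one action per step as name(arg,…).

1. grab(d,f)  →  {above(c,c), above(d,d), above(d,f), above(f,c), above(f,f), linked(c), on(d,f)}
2. flip(c,d)  →  {above(c,c), above(d,d), above(d,f), above(f,c), above(f,f), linked(c), on(c,d), on(d,f), ready(c)}
3. flip(f,c)  →  {above(c,c), above(d,d), above(d,f), above(f,c), above(f,f), linked(c), on(c,d), on(d,f), on(f,c), ready(c), ready(f)}

grab(d,f); flip(c,d); flip(f,c)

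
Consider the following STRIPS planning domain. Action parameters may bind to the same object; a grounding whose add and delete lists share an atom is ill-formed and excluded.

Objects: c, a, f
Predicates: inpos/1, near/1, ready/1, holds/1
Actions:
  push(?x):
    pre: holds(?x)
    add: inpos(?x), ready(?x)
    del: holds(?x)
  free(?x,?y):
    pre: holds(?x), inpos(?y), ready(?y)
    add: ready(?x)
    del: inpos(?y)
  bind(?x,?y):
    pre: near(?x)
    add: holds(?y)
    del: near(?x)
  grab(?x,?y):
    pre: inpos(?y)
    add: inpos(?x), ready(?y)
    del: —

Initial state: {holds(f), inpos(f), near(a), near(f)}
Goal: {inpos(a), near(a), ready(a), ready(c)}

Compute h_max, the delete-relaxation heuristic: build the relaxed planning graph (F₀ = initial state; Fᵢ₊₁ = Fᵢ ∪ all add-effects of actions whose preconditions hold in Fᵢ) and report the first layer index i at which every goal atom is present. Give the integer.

2

F0 = init (4 atoms)
F1 = F0 ∪ {holds(a), holds(c), inpos(a), inpos(c), ready(f)}  (9 atoms)
F2 = F1 ∪ {ready(a), ready(c)}  (11 atoms)
goal ⊆ F2  ⇒  h_max = 2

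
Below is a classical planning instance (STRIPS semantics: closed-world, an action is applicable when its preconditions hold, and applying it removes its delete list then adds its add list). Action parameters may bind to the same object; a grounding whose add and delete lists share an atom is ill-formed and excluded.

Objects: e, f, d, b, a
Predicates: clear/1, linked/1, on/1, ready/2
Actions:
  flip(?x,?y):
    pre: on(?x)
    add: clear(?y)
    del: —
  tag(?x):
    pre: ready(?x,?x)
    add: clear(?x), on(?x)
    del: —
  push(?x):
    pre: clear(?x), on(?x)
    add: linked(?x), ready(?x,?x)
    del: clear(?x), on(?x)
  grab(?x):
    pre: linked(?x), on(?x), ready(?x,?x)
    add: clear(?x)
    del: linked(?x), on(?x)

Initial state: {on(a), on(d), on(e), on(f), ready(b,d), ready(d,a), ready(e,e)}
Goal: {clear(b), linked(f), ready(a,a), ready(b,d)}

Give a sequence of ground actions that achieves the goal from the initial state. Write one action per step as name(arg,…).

1. flip(e,f)  →  {clear(f), on(a), on(d), on(e), on(f), ready(b,d), ready(d,a), ready(e,e)}
2. flip(e,b)  →  {clear(b), clear(f), on(a), on(d), on(e), on(f), ready(b,d), ready(d,a), ready(e,e)}
3. flip(e,a)  →  {clear(a), clear(b), clear(f), on(a), on(d), on(e), on(f), ready(b,d), ready(d,a), ready(e,e)}
4. push(f)  →  {clear(a), clear(b), linked(f), on(a), on(d), on(e), ready(b,d), ready(d,a), ready(e,e), ready(f,f)}
5. push(a)  →  {clear(b), linked(a), linked(f), on(d), on(e), ready(a,a), ready(b,d), ready(d,a), ready(e,e), ready(f,f)}

flip(e,f); flip(e,b); flip(e,a); push(f); push(a)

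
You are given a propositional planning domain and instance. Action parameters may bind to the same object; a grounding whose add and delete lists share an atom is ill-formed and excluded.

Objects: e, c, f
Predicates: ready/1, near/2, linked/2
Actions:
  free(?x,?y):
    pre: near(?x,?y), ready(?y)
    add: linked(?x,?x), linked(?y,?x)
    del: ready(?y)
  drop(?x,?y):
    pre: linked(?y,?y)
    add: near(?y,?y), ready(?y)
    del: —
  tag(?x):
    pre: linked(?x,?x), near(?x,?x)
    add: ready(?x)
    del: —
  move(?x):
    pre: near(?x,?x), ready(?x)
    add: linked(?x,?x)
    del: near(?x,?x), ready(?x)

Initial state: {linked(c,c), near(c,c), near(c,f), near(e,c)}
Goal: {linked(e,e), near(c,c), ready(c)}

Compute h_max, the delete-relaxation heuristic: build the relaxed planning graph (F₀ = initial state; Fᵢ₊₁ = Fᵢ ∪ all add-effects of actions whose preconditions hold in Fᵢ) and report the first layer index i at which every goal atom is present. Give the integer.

2

F0 = init (4 atoms)
F1 = F0 ∪ {ready(c)}  (5 atoms)
F2 = F1 ∪ {linked(c,e), linked(e,e)}  (7 atoms)
goal ⊆ F2  ⇒  h_max = 2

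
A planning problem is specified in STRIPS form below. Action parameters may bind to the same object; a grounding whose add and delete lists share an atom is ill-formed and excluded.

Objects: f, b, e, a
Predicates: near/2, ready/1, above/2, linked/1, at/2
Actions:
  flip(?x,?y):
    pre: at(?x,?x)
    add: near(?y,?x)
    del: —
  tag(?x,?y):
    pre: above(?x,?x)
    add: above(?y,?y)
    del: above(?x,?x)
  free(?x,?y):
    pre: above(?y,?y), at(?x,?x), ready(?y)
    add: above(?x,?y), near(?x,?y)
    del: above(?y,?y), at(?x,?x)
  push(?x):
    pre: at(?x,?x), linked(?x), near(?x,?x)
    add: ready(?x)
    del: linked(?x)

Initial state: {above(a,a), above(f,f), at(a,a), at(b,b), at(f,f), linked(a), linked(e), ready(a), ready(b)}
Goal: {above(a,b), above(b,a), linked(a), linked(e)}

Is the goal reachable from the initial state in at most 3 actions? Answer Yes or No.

Yes

1. tag(f,b)  →  {above(a,a), above(b,b), at(a,a), at(b,b), at(f,f), linked(a), linked(e), ready(a), ready(b)}
2. free(b,a)  →  {above(b,a), above(b,b), at(a,a), at(f,f), linked(a), linked(e), near(b,a), ready(a), ready(b)}
3. free(a,b)  →  {above(a,b), above(b,a), at(f,f), linked(a), linked(e), near(a,b), near(b,a), ready(a), ready(b)}
optimal plan length = 3; 3 ≤ 3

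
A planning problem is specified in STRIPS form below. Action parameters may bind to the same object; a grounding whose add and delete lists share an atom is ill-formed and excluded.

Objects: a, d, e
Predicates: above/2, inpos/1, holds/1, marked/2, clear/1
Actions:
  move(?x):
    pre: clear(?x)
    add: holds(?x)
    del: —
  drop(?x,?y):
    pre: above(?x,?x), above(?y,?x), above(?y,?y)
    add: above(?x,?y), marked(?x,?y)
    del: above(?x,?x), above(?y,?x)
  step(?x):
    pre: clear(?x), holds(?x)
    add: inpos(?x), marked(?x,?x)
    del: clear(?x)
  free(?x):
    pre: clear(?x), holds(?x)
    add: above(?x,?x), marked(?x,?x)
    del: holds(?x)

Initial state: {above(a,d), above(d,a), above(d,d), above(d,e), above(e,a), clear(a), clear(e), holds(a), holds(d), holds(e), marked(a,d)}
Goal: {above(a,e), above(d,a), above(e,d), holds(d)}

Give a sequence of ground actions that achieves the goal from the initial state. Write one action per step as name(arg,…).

free(a); free(e); drop(a,e); drop(e,d)

1. free(a)  →  {above(a,a), above(a,d), above(d,a), above(d,d), above(d,e), above(e,a), clear(a), clear(e), holds(d), holds(e), marked(a,a), marked(a,d)}
2. free(e)  →  {above(a,a), above(a,d), above(d,a), above(d,d), above(d,e), above(e,a), above(e,e), clear(a), clear(e), holds(d), marked(a,a), marked(a,d), marked(e,e)}
3. drop(a,e)  →  {above(a,d), above(a,e), above(d,a), above(d,d), above(d,e), above(e,e), clear(a), clear(e), holds(d), marked(a,a), marked(a,d), marked(a,e), marked(e,e)}
4. drop(e,d)  →  {above(a,d), above(a,e), above(d,a), above(d,d), above(e,d), clear(a), clear(e), holds(d), marked(a,a), marked(a,d), marked(a,e), marked(e,d), marked(e,e)}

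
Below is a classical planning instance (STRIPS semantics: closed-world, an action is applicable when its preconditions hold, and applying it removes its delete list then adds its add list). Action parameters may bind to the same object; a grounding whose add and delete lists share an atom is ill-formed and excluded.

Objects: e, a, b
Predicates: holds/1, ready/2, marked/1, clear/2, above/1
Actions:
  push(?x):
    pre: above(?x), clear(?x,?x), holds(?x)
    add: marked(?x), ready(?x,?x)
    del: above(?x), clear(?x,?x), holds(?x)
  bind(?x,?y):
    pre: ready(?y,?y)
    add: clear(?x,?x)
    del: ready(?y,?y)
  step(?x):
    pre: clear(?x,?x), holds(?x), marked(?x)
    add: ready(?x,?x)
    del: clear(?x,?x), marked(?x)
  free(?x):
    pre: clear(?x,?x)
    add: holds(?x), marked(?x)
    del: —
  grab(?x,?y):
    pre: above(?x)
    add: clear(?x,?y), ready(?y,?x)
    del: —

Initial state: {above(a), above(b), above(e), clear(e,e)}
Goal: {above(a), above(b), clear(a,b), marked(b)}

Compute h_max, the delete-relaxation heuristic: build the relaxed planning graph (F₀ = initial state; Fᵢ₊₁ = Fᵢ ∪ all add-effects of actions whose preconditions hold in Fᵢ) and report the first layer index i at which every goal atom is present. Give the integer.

F0 = init (4 atoms)
F1 = F0 ∪ {clear(a,a), clear(a,b), clear(a,e), clear(b,a), clear(b,b), clear(b,e), clear(e,a), clear(e,b), holds(e), marked(e), ready(a,a), ready(a,b), ready(a,e), ready(b,a), ready(b,b), ready(b,e), ready(e,a), ready(e,b), ready(e,e)}  (23 atoms)
F2 = F1 ∪ {holds(a), holds(b), marked(a), marked(b)}  (27 atoms)
goal ⊆ F2  ⇒  h_max = 2

2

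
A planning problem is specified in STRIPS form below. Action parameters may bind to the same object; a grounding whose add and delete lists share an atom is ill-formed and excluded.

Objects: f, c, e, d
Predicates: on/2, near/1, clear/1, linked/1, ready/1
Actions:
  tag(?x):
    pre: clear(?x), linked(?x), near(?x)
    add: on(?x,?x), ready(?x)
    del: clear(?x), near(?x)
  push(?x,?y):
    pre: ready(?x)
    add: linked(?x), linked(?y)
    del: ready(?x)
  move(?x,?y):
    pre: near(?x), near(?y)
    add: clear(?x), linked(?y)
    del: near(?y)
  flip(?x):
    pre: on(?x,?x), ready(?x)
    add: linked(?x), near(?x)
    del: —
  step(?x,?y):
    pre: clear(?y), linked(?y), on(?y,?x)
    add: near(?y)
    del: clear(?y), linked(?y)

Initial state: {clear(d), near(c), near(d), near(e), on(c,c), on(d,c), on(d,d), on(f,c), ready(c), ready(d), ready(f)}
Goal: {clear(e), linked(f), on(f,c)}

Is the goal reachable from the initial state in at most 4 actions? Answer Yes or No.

1. push(f,f)  →  {clear(d), linked(f), near(c), near(d), near(e), on(c,c), on(d,c), on(d,d), on(f,c), ready(c), ready(d)}
2. move(e,c)  →  {clear(d), clear(e), linked(c), linked(f), near(d), near(e), on(c,c), on(d,c), on(d,d), on(f,c), ready(c), ready(d)}
optimal plan length = 2; 2 ≤ 4

Yes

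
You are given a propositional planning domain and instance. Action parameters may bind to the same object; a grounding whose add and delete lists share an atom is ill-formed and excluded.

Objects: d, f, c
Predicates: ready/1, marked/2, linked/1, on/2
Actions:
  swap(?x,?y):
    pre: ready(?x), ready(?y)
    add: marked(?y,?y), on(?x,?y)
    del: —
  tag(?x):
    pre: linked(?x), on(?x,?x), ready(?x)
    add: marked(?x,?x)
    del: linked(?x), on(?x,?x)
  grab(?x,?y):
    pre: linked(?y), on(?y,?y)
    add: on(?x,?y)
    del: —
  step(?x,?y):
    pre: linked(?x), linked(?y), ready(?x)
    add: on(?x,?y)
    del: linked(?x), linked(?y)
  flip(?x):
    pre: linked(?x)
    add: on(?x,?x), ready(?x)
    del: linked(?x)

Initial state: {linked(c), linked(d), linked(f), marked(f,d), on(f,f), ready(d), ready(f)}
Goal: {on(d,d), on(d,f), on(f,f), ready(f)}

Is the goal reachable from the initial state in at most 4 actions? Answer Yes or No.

Yes

1. swap(d,d)  →  {linked(c), linked(d), linked(f), marked(d,d), marked(f,d), on(d,d), on(f,f), ready(d), ready(f)}
2. swap(d,f)  →  {linked(c), linked(d), linked(f), marked(d,d), marked(f,d), marked(f,f), on(d,d), on(d,f), on(f,f), ready(d), ready(f)}
optimal plan length = 2; 2 ≤ 4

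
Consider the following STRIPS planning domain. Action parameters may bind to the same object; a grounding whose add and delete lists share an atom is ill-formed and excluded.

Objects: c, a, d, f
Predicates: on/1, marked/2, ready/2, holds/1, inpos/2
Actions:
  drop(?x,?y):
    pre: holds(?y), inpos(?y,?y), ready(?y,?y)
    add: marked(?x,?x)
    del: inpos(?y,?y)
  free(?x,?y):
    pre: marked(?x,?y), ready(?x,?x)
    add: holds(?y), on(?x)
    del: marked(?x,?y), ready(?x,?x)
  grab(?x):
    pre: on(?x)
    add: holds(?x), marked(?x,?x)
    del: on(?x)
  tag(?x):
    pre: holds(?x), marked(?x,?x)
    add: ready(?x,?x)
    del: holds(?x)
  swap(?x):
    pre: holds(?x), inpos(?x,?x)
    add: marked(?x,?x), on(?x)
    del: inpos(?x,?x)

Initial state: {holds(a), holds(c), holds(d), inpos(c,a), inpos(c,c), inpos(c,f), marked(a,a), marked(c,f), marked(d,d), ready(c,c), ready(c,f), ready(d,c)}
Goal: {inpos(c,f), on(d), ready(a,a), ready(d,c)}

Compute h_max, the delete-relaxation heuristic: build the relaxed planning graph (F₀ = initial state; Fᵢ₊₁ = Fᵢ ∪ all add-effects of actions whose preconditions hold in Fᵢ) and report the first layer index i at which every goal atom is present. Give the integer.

F0 = init (12 atoms)
F1 = F0 ∪ {holds(f), marked(c,c), marked(f,f), on(c), ready(a,a), ready(d,d)}  (18 atoms)
F2 = F1 ∪ {on(a), on(d), ready(f,f)}  (21 atoms)
goal ⊆ F2  ⇒  h_max = 2

2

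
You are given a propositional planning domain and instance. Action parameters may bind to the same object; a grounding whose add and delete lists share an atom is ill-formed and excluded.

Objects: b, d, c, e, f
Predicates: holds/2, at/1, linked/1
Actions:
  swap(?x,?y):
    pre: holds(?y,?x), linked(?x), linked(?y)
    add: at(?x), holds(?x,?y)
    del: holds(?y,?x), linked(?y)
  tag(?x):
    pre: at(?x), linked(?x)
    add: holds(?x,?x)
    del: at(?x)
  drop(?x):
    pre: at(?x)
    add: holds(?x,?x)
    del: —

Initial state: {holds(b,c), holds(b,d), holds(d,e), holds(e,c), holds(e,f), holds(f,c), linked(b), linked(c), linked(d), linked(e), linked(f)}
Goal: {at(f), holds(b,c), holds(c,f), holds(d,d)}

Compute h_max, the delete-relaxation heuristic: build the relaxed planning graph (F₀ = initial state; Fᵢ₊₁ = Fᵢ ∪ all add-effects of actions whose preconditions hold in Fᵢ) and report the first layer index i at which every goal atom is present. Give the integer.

F0 = init (11 atoms)
F1 = F0 ∪ {at(c), at(d), at(e), at(f), holds(c,b), holds(c,e), holds(c,f), holds(d,b), holds(e,d), holds(f,e)}  (21 atoms)
F2 = F1 ∪ {at(b), holds(c,c), holds(d,d), holds(e,e), holds(f,f)}  (26 atoms)
goal ⊆ F2  ⇒  h_max = 2

2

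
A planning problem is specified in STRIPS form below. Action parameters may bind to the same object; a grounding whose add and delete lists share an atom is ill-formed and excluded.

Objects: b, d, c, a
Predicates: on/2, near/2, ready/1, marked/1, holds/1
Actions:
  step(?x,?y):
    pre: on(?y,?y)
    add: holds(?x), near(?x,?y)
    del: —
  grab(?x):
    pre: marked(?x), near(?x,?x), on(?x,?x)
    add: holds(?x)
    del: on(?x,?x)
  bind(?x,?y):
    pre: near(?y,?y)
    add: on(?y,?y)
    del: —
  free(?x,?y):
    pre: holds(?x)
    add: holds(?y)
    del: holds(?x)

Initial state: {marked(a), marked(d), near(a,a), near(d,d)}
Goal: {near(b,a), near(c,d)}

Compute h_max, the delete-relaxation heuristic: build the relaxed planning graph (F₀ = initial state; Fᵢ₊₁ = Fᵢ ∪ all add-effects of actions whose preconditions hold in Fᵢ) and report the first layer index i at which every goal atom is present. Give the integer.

2

F0 = init (4 atoms)
F1 = F0 ∪ {on(a,a), on(d,d)}  (6 atoms)
F2 = F1 ∪ {holds(a), holds(b), holds(c), holds(d), near(a,d), near(b,a), near(b,d), near(c,a), near(c,d), near(d,a)}  (16 atoms)
goal ⊆ F2  ⇒  h_max = 2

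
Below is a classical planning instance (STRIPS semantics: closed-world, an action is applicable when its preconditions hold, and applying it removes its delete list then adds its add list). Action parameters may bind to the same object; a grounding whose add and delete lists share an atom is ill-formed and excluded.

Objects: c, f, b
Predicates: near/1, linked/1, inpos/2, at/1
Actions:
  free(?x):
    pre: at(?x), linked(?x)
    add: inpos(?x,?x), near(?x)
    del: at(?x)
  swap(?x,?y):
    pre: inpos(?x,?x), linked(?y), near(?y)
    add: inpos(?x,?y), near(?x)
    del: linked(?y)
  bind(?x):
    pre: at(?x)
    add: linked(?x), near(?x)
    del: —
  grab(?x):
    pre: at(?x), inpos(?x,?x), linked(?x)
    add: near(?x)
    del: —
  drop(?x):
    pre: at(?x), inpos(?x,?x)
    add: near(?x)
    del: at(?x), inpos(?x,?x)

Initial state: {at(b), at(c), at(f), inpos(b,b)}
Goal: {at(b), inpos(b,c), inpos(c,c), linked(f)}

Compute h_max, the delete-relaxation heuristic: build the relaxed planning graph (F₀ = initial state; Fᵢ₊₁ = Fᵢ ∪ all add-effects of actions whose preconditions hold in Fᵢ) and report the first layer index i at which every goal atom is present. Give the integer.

2

F0 = init (4 atoms)
F1 = F0 ∪ {linked(b), linked(c), linked(f), near(b), near(c), near(f)}  (10 atoms)
F2 = F1 ∪ {inpos(b,c), inpos(b,f), inpos(c,c), inpos(f,f)}  (14 atoms)
goal ⊆ F2  ⇒  h_max = 2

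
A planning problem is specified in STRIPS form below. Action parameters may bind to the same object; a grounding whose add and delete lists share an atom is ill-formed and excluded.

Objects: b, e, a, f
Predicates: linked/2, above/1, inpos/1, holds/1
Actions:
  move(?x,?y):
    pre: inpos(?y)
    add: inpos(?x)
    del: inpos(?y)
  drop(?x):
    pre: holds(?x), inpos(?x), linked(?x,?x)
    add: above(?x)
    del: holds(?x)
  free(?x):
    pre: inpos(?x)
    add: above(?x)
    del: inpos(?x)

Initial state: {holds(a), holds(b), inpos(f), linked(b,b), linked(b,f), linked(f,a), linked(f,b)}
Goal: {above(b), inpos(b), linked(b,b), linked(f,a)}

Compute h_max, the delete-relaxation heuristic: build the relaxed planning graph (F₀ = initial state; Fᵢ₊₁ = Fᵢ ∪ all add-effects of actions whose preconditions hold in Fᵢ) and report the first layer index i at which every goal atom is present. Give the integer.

F0 = init (7 atoms)
F1 = F0 ∪ {above(f), inpos(a), inpos(b), inpos(e)}  (11 atoms)
F2 = F1 ∪ {above(a), above(b), above(e)}  (14 atoms)
goal ⊆ F2  ⇒  h_max = 2

2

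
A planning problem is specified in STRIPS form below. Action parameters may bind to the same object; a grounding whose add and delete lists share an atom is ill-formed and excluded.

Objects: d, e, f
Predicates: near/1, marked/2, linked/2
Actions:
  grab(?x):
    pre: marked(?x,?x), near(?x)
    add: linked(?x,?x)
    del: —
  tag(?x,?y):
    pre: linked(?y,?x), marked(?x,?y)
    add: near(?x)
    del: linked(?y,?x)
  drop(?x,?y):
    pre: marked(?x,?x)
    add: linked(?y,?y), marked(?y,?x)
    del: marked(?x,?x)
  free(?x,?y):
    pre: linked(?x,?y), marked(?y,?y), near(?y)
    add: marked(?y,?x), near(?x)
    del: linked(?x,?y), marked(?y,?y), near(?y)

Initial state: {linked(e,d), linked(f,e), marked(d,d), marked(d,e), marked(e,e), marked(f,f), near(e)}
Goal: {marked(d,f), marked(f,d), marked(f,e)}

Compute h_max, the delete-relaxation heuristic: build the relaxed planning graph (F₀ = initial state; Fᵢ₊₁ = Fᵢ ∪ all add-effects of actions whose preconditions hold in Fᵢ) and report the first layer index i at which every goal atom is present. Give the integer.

1

F0 = init (7 atoms)
F1 = F0 ∪ {linked(d,d), linked(e,e), linked(f,f), marked(d,f), marked(e,d), marked(e,f), marked(f,d), marked(f,e), near(d), near(f)}  (17 atoms)
goal ⊆ F1  ⇒  h_max = 1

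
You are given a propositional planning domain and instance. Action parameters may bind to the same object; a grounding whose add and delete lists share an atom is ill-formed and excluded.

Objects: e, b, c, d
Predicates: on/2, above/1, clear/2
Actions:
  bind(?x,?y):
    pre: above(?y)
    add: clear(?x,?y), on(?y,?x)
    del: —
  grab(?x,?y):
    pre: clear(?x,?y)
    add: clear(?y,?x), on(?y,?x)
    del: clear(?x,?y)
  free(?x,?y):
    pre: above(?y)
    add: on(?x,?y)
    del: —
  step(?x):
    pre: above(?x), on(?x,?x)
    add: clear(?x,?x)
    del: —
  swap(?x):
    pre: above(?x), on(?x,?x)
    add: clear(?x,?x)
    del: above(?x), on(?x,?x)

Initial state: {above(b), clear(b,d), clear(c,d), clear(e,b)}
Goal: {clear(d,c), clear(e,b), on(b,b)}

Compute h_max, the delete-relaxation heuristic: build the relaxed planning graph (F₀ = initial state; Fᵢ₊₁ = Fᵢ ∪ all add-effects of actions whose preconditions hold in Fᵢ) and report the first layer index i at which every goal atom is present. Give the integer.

F0 = init (4 atoms)
F1 = F0 ∪ {clear(b,b), clear(b,e), clear(c,b), clear(d,b), clear(d,c), on(b,b), on(b,c), on(b,d), on(b,e), on(c,b), on(d,b), on(d,c), on(e,b)}  (17 atoms)
goal ⊆ F1  ⇒  h_max = 1

1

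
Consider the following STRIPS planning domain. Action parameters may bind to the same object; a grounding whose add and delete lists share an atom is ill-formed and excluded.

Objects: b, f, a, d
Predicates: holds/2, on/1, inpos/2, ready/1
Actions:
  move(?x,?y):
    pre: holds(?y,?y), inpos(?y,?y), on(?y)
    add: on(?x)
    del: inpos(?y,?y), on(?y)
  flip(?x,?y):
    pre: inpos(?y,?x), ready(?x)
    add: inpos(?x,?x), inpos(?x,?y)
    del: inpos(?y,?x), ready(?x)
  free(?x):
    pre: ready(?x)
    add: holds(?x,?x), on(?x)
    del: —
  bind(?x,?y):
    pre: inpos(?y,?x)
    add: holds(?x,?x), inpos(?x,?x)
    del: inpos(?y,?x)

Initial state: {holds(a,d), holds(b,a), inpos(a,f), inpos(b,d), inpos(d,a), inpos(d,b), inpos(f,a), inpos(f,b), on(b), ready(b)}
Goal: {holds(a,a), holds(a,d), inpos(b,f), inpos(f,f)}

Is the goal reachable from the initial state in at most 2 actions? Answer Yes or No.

No

1. flip(b,f)  →  {holds(a,d), holds(b,a), inpos(a,f), inpos(b,b), inpos(b,d), inpos(b,f), inpos(d,a), inpos(d,b), inpos(f,a), on(b)}
2. bind(f,a)  →  {holds(a,d), holds(b,a), holds(f,f), inpos(b,b), inpos(b,d), inpos(b,f), inpos(d,a), inpos(d,b), inpos(f,a), inpos(f,f), on(b)}
3. bind(a,f)  →  {holds(a,a), holds(a,d), holds(b,a), holds(f,f), inpos(a,a), inpos(b,b), inpos(b,d), inpos(b,f), inpos(d,a), inpos(d,b), inpos(f,f), on(b)}
optimal plan length = 3; 3 > 2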